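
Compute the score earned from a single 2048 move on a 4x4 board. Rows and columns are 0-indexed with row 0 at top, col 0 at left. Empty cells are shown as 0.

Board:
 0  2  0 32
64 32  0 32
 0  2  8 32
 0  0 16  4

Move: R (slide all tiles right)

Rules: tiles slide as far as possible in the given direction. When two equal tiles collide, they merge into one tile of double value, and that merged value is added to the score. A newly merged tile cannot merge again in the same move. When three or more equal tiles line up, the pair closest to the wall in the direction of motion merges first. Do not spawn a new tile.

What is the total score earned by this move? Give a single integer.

Answer: 64

Derivation:
Slide right:
row 0: [0, 2, 0, 32] -> [0, 0, 2, 32]  score +0 (running 0)
row 1: [64, 32, 0, 32] -> [0, 0, 64, 64]  score +64 (running 64)
row 2: [0, 2, 8, 32] -> [0, 2, 8, 32]  score +0 (running 64)
row 3: [0, 0, 16, 4] -> [0, 0, 16, 4]  score +0 (running 64)
Board after move:
 0  0  2 32
 0  0 64 64
 0  2  8 32
 0  0 16  4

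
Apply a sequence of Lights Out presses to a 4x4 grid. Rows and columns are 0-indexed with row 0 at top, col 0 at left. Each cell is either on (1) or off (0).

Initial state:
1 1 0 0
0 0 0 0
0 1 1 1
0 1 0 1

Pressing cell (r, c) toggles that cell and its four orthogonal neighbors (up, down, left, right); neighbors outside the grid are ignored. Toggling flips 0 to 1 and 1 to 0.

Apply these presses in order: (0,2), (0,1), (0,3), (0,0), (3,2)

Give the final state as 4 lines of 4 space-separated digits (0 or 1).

Answer: 1 0 1 0
1 1 1 1
0 1 0 1
0 0 1 0

Derivation:
After press 1 at (0,2):
1 0 1 1
0 0 1 0
0 1 1 1
0 1 0 1

After press 2 at (0,1):
0 1 0 1
0 1 1 0
0 1 1 1
0 1 0 1

After press 3 at (0,3):
0 1 1 0
0 1 1 1
0 1 1 1
0 1 0 1

After press 4 at (0,0):
1 0 1 0
1 1 1 1
0 1 1 1
0 1 0 1

After press 5 at (3,2):
1 0 1 0
1 1 1 1
0 1 0 1
0 0 1 0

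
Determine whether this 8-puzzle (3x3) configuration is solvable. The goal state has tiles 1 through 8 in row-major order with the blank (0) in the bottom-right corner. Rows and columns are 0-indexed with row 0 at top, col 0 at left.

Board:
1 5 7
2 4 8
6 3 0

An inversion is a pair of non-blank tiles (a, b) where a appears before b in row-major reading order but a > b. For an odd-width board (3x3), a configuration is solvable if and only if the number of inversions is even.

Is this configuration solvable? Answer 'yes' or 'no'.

Answer: no

Derivation:
Inversions (pairs i<j in row-major order where tile[i] > tile[j] > 0): 11
11 is odd, so the puzzle is not solvable.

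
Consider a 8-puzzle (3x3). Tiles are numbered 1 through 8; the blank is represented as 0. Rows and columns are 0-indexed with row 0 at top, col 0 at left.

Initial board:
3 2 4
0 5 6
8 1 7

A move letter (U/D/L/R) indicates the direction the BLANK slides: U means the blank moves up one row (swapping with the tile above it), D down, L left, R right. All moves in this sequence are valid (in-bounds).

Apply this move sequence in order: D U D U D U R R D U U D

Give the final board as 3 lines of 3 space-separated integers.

After move 1 (D):
3 2 4
8 5 6
0 1 7

After move 2 (U):
3 2 4
0 5 6
8 1 7

After move 3 (D):
3 2 4
8 5 6
0 1 7

After move 4 (U):
3 2 4
0 5 6
8 1 7

After move 5 (D):
3 2 4
8 5 6
0 1 7

After move 6 (U):
3 2 4
0 5 6
8 1 7

After move 7 (R):
3 2 4
5 0 6
8 1 7

After move 8 (R):
3 2 4
5 6 0
8 1 7

After move 9 (D):
3 2 4
5 6 7
8 1 0

After move 10 (U):
3 2 4
5 6 0
8 1 7

After move 11 (U):
3 2 0
5 6 4
8 1 7

After move 12 (D):
3 2 4
5 6 0
8 1 7

Answer: 3 2 4
5 6 0
8 1 7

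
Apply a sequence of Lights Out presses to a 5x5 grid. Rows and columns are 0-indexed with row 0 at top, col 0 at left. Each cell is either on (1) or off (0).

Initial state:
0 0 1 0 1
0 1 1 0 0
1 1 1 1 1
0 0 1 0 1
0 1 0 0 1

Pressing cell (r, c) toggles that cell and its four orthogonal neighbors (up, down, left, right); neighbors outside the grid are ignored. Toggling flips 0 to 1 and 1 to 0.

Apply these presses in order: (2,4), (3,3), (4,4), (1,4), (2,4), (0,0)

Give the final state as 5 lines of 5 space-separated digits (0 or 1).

After press 1 at (2,4):
0 0 1 0 1
0 1 1 0 1
1 1 1 0 0
0 0 1 0 0
0 1 0 0 1

After press 2 at (3,3):
0 0 1 0 1
0 1 1 0 1
1 1 1 1 0
0 0 0 1 1
0 1 0 1 1

After press 3 at (4,4):
0 0 1 0 1
0 1 1 0 1
1 1 1 1 0
0 0 0 1 0
0 1 0 0 0

After press 4 at (1,4):
0 0 1 0 0
0 1 1 1 0
1 1 1 1 1
0 0 0 1 0
0 1 0 0 0

After press 5 at (2,4):
0 0 1 0 0
0 1 1 1 1
1 1 1 0 0
0 0 0 1 1
0 1 0 0 0

After press 6 at (0,0):
1 1 1 0 0
1 1 1 1 1
1 1 1 0 0
0 0 0 1 1
0 1 0 0 0

Answer: 1 1 1 0 0
1 1 1 1 1
1 1 1 0 0
0 0 0 1 1
0 1 0 0 0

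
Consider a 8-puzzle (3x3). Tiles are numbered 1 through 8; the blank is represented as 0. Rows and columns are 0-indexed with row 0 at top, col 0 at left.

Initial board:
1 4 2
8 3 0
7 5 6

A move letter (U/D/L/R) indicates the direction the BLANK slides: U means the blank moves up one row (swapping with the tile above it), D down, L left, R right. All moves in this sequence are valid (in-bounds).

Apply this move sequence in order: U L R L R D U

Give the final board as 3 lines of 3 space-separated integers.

After move 1 (U):
1 4 0
8 3 2
7 5 6

After move 2 (L):
1 0 4
8 3 2
7 5 6

After move 3 (R):
1 4 0
8 3 2
7 5 6

After move 4 (L):
1 0 4
8 3 2
7 5 6

After move 5 (R):
1 4 0
8 3 2
7 5 6

After move 6 (D):
1 4 2
8 3 0
7 5 6

After move 7 (U):
1 4 0
8 3 2
7 5 6

Answer: 1 4 0
8 3 2
7 5 6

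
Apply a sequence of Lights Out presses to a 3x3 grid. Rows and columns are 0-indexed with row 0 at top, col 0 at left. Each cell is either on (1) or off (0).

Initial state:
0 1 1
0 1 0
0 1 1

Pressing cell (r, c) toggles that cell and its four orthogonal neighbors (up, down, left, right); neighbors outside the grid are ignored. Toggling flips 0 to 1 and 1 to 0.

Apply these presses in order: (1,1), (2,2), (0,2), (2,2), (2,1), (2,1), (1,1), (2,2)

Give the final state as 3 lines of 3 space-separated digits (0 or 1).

Answer: 0 0 0
0 1 0
0 0 0

Derivation:
After press 1 at (1,1):
0 0 1
1 0 1
0 0 1

After press 2 at (2,2):
0 0 1
1 0 0
0 1 0

After press 3 at (0,2):
0 1 0
1 0 1
0 1 0

After press 4 at (2,2):
0 1 0
1 0 0
0 0 1

After press 5 at (2,1):
0 1 0
1 1 0
1 1 0

After press 6 at (2,1):
0 1 0
1 0 0
0 0 1

After press 7 at (1,1):
0 0 0
0 1 1
0 1 1

After press 8 at (2,2):
0 0 0
0 1 0
0 0 0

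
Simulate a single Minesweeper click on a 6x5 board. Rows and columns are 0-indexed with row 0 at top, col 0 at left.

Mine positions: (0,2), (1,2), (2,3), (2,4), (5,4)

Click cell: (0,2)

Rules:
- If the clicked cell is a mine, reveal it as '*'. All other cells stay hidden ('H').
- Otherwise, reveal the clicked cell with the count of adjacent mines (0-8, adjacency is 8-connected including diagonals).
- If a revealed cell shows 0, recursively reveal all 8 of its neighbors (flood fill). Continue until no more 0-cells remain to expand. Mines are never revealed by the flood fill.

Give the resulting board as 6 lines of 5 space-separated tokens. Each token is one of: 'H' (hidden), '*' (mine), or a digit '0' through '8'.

H H * H H
H H H H H
H H H H H
H H H H H
H H H H H
H H H H H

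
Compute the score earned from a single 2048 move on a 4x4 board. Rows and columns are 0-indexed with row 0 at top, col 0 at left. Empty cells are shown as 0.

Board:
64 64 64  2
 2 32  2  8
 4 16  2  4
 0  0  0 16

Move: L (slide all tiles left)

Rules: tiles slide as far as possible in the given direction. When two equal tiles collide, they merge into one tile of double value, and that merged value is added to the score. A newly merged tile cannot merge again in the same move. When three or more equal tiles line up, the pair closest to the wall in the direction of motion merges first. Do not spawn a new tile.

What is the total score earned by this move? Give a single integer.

Slide left:
row 0: [64, 64, 64, 2] -> [128, 64, 2, 0]  score +128 (running 128)
row 1: [2, 32, 2, 8] -> [2, 32, 2, 8]  score +0 (running 128)
row 2: [4, 16, 2, 4] -> [4, 16, 2, 4]  score +0 (running 128)
row 3: [0, 0, 0, 16] -> [16, 0, 0, 0]  score +0 (running 128)
Board after move:
128  64   2   0
  2  32   2   8
  4  16   2   4
 16   0   0   0

Answer: 128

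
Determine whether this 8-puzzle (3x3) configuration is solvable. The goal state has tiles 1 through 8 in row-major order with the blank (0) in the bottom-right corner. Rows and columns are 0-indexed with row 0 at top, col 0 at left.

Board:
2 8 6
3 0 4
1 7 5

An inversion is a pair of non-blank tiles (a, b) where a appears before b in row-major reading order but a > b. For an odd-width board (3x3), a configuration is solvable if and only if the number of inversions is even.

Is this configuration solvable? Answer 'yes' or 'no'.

Answer: yes

Derivation:
Inversions (pairs i<j in row-major order where tile[i] > tile[j] > 0): 14
14 is even, so the puzzle is solvable.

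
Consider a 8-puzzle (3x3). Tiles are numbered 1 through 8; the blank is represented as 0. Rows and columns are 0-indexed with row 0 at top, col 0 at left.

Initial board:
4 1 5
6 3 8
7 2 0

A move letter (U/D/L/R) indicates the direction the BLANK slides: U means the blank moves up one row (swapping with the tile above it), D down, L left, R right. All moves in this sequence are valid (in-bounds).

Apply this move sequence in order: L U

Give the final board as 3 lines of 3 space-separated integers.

After move 1 (L):
4 1 5
6 3 8
7 0 2

After move 2 (U):
4 1 5
6 0 8
7 3 2

Answer: 4 1 5
6 0 8
7 3 2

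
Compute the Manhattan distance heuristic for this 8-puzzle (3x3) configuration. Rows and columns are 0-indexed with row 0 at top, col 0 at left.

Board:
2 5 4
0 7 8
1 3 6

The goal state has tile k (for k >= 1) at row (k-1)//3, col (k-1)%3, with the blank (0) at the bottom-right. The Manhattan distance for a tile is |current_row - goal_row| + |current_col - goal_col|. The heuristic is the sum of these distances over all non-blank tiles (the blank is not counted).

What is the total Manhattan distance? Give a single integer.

Answer: 15

Derivation:
Tile 2: at (0,0), goal (0,1), distance |0-0|+|0-1| = 1
Tile 5: at (0,1), goal (1,1), distance |0-1|+|1-1| = 1
Tile 4: at (0,2), goal (1,0), distance |0-1|+|2-0| = 3
Tile 7: at (1,1), goal (2,0), distance |1-2|+|1-0| = 2
Tile 8: at (1,2), goal (2,1), distance |1-2|+|2-1| = 2
Tile 1: at (2,0), goal (0,0), distance |2-0|+|0-0| = 2
Tile 3: at (2,1), goal (0,2), distance |2-0|+|1-2| = 3
Tile 6: at (2,2), goal (1,2), distance |2-1|+|2-2| = 1
Sum: 1 + 1 + 3 + 2 + 2 + 2 + 3 + 1 = 15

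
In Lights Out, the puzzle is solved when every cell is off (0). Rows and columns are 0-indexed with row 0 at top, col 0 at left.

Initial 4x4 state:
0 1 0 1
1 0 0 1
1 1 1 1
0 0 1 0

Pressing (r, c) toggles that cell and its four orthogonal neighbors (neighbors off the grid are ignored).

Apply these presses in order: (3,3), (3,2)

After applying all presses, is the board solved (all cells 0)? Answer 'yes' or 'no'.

Answer: no

Derivation:
After press 1 at (3,3):
0 1 0 1
1 0 0 1
1 1 1 0
0 0 0 1

After press 2 at (3,2):
0 1 0 1
1 0 0 1
1 1 0 0
0 1 1 0

Lights still on: 8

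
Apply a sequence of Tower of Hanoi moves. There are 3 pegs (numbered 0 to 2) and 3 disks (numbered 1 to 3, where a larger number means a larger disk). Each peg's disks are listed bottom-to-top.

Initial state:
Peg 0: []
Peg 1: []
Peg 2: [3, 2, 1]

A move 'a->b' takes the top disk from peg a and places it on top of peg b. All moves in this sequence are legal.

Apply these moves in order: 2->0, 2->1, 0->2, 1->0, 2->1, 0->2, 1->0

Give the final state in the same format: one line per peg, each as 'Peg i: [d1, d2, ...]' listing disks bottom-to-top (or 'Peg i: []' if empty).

After move 1 (2->0):
Peg 0: [1]
Peg 1: []
Peg 2: [3, 2]

After move 2 (2->1):
Peg 0: [1]
Peg 1: [2]
Peg 2: [3]

After move 3 (0->2):
Peg 0: []
Peg 1: [2]
Peg 2: [3, 1]

After move 4 (1->0):
Peg 0: [2]
Peg 1: []
Peg 2: [3, 1]

After move 5 (2->1):
Peg 0: [2]
Peg 1: [1]
Peg 2: [3]

After move 6 (0->2):
Peg 0: []
Peg 1: [1]
Peg 2: [3, 2]

After move 7 (1->0):
Peg 0: [1]
Peg 1: []
Peg 2: [3, 2]

Answer: Peg 0: [1]
Peg 1: []
Peg 2: [3, 2]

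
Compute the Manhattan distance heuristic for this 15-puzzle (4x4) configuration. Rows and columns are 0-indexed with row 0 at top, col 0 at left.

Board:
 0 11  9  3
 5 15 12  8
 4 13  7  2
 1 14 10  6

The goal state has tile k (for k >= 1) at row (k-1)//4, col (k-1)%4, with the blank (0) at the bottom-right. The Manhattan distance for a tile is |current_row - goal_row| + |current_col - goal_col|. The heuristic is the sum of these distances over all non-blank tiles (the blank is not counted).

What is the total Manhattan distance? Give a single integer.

Tile 11: at (0,1), goal (2,2), distance |0-2|+|1-2| = 3
Tile 9: at (0,2), goal (2,0), distance |0-2|+|2-0| = 4
Tile 3: at (0,3), goal (0,2), distance |0-0|+|3-2| = 1
Tile 5: at (1,0), goal (1,0), distance |1-1|+|0-0| = 0
Tile 15: at (1,1), goal (3,2), distance |1-3|+|1-2| = 3
Tile 12: at (1,2), goal (2,3), distance |1-2|+|2-3| = 2
Tile 8: at (1,3), goal (1,3), distance |1-1|+|3-3| = 0
Tile 4: at (2,0), goal (0,3), distance |2-0|+|0-3| = 5
Tile 13: at (2,1), goal (3,0), distance |2-3|+|1-0| = 2
Tile 7: at (2,2), goal (1,2), distance |2-1|+|2-2| = 1
Tile 2: at (2,3), goal (0,1), distance |2-0|+|3-1| = 4
Tile 1: at (3,0), goal (0,0), distance |3-0|+|0-0| = 3
Tile 14: at (3,1), goal (3,1), distance |3-3|+|1-1| = 0
Tile 10: at (3,2), goal (2,1), distance |3-2|+|2-1| = 2
Tile 6: at (3,3), goal (1,1), distance |3-1|+|3-1| = 4
Sum: 3 + 4 + 1 + 0 + 3 + 2 + 0 + 5 + 2 + 1 + 4 + 3 + 0 + 2 + 4 = 34

Answer: 34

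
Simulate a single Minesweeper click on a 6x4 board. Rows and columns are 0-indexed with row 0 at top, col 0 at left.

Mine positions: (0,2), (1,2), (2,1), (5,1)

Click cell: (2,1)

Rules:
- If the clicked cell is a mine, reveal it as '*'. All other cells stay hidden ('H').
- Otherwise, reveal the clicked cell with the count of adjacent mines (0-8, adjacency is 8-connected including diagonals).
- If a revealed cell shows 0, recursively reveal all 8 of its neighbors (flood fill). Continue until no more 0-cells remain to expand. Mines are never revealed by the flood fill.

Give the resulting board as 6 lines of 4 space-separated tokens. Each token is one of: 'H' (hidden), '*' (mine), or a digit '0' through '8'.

H H H H
H H H H
H * H H
H H H H
H H H H
H H H H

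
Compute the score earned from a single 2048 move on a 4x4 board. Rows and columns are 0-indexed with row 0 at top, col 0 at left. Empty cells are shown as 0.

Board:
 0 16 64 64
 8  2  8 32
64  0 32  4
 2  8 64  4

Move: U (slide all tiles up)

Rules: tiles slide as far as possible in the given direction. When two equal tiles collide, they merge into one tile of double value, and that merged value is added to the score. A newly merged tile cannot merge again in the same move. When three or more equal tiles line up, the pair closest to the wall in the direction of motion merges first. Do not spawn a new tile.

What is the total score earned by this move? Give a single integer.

Slide up:
col 0: [0, 8, 64, 2] -> [8, 64, 2, 0]  score +0 (running 0)
col 1: [16, 2, 0, 8] -> [16, 2, 8, 0]  score +0 (running 0)
col 2: [64, 8, 32, 64] -> [64, 8, 32, 64]  score +0 (running 0)
col 3: [64, 32, 4, 4] -> [64, 32, 8, 0]  score +8 (running 8)
Board after move:
 8 16 64 64
64  2  8 32
 2  8 32  8
 0  0 64  0

Answer: 8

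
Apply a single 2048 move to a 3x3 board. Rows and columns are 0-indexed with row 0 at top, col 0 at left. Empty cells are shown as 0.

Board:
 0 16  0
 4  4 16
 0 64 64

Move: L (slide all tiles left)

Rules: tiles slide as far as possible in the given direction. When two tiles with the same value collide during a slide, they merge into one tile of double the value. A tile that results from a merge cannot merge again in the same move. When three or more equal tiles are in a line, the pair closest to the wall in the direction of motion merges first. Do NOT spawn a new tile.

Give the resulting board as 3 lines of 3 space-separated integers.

Slide left:
row 0: [0, 16, 0] -> [16, 0, 0]
row 1: [4, 4, 16] -> [8, 16, 0]
row 2: [0, 64, 64] -> [128, 0, 0]

Answer:  16   0   0
  8  16   0
128   0   0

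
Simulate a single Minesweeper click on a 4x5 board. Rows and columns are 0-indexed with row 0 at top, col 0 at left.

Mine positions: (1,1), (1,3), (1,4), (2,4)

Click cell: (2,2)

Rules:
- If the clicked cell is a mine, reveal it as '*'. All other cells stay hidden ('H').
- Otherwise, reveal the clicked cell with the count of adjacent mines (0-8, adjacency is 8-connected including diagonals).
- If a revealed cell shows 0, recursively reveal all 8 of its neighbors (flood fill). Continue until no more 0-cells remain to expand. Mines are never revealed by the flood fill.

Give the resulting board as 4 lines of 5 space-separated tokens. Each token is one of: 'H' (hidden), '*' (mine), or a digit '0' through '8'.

H H H H H
H H H H H
H H 2 H H
H H H H H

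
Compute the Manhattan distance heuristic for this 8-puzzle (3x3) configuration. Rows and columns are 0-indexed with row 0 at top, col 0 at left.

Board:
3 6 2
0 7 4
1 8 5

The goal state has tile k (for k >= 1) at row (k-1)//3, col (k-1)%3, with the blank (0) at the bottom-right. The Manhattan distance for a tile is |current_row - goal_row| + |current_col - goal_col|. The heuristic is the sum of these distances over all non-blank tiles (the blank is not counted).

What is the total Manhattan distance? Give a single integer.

Tile 3: at (0,0), goal (0,2), distance |0-0|+|0-2| = 2
Tile 6: at (0,1), goal (1,2), distance |0-1|+|1-2| = 2
Tile 2: at (0,2), goal (0,1), distance |0-0|+|2-1| = 1
Tile 7: at (1,1), goal (2,0), distance |1-2|+|1-0| = 2
Tile 4: at (1,2), goal (1,0), distance |1-1|+|2-0| = 2
Tile 1: at (2,0), goal (0,0), distance |2-0|+|0-0| = 2
Tile 8: at (2,1), goal (2,1), distance |2-2|+|1-1| = 0
Tile 5: at (2,2), goal (1,1), distance |2-1|+|2-1| = 2
Sum: 2 + 2 + 1 + 2 + 2 + 2 + 0 + 2 = 13

Answer: 13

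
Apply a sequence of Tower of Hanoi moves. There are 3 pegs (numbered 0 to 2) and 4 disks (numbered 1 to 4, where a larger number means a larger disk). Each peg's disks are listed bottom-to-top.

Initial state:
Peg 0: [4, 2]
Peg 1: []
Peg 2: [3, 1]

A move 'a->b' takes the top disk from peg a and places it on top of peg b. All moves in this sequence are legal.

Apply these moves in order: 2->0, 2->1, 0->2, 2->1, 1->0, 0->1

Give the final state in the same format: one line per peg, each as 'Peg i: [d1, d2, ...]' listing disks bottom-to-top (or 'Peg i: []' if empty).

Answer: Peg 0: [4, 2]
Peg 1: [3, 1]
Peg 2: []

Derivation:
After move 1 (2->0):
Peg 0: [4, 2, 1]
Peg 1: []
Peg 2: [3]

After move 2 (2->1):
Peg 0: [4, 2, 1]
Peg 1: [3]
Peg 2: []

After move 3 (0->2):
Peg 0: [4, 2]
Peg 1: [3]
Peg 2: [1]

After move 4 (2->1):
Peg 0: [4, 2]
Peg 1: [3, 1]
Peg 2: []

After move 5 (1->0):
Peg 0: [4, 2, 1]
Peg 1: [3]
Peg 2: []

After move 6 (0->1):
Peg 0: [4, 2]
Peg 1: [3, 1]
Peg 2: []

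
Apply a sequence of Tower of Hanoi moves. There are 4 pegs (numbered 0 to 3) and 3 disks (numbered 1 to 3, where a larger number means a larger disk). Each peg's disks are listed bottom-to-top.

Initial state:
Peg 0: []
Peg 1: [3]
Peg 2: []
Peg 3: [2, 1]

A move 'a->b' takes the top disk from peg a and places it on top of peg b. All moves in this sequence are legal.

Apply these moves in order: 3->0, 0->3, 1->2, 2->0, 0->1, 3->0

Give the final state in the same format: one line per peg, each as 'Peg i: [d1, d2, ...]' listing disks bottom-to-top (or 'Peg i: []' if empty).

After move 1 (3->0):
Peg 0: [1]
Peg 1: [3]
Peg 2: []
Peg 3: [2]

After move 2 (0->3):
Peg 0: []
Peg 1: [3]
Peg 2: []
Peg 3: [2, 1]

After move 3 (1->2):
Peg 0: []
Peg 1: []
Peg 2: [3]
Peg 3: [2, 1]

After move 4 (2->0):
Peg 0: [3]
Peg 1: []
Peg 2: []
Peg 3: [2, 1]

After move 5 (0->1):
Peg 0: []
Peg 1: [3]
Peg 2: []
Peg 3: [2, 1]

After move 6 (3->0):
Peg 0: [1]
Peg 1: [3]
Peg 2: []
Peg 3: [2]

Answer: Peg 0: [1]
Peg 1: [3]
Peg 2: []
Peg 3: [2]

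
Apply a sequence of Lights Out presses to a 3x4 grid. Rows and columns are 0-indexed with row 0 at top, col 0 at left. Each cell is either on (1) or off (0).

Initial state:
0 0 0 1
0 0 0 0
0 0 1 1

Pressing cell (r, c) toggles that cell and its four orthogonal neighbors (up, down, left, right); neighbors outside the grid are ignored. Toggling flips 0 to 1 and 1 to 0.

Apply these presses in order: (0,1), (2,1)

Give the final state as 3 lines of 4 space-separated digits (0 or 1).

Answer: 1 1 1 1
0 0 0 0
1 1 0 1

Derivation:
After press 1 at (0,1):
1 1 1 1
0 1 0 0
0 0 1 1

After press 2 at (2,1):
1 1 1 1
0 0 0 0
1 1 0 1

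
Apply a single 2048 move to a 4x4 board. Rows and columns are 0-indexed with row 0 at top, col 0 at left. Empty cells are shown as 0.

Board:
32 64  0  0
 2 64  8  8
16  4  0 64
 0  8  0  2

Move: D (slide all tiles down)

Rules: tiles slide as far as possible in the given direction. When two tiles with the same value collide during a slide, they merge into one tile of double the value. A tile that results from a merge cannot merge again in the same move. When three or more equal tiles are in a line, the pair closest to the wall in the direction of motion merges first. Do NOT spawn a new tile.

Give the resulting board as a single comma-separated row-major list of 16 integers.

Slide down:
col 0: [32, 2, 16, 0] -> [0, 32, 2, 16]
col 1: [64, 64, 4, 8] -> [0, 128, 4, 8]
col 2: [0, 8, 0, 0] -> [0, 0, 0, 8]
col 3: [0, 8, 64, 2] -> [0, 8, 64, 2]

Answer: 0, 0, 0, 0, 32, 128, 0, 8, 2, 4, 0, 64, 16, 8, 8, 2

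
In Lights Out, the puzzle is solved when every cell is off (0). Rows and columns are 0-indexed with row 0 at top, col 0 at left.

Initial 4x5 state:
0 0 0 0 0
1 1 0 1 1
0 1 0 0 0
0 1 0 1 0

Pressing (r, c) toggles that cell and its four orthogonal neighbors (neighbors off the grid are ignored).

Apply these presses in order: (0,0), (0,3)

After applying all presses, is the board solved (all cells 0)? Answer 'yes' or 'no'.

Answer: no

Derivation:
After press 1 at (0,0):
1 1 0 0 0
0 1 0 1 1
0 1 0 0 0
0 1 0 1 0

After press 2 at (0,3):
1 1 1 1 1
0 1 0 0 1
0 1 0 0 0
0 1 0 1 0

Lights still on: 10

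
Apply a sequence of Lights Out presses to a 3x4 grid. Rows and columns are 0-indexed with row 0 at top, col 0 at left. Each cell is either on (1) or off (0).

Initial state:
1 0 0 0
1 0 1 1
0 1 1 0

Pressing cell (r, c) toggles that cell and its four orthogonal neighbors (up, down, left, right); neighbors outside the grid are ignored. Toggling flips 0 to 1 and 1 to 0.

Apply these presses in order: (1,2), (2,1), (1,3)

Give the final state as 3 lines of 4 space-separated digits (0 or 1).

After press 1 at (1,2):
1 0 1 0
1 1 0 0
0 1 0 0

After press 2 at (2,1):
1 0 1 0
1 0 0 0
1 0 1 0

After press 3 at (1,3):
1 0 1 1
1 0 1 1
1 0 1 1

Answer: 1 0 1 1
1 0 1 1
1 0 1 1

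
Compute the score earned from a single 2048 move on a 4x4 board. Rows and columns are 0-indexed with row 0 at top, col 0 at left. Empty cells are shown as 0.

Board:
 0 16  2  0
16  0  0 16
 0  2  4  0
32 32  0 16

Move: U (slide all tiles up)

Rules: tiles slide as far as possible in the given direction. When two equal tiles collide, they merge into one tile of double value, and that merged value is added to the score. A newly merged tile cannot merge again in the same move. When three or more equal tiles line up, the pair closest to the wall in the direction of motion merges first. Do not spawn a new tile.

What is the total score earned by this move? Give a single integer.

Answer: 32

Derivation:
Slide up:
col 0: [0, 16, 0, 32] -> [16, 32, 0, 0]  score +0 (running 0)
col 1: [16, 0, 2, 32] -> [16, 2, 32, 0]  score +0 (running 0)
col 2: [2, 0, 4, 0] -> [2, 4, 0, 0]  score +0 (running 0)
col 3: [0, 16, 0, 16] -> [32, 0, 0, 0]  score +32 (running 32)
Board after move:
16 16  2 32
32  2  4  0
 0 32  0  0
 0  0  0  0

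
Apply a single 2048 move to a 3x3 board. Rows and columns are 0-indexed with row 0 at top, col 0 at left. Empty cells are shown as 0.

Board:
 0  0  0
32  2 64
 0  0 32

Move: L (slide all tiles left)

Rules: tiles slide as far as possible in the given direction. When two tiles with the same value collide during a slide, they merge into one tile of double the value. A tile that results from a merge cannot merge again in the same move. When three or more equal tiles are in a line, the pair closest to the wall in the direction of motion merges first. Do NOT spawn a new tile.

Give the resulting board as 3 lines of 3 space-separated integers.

Answer:  0  0  0
32  2 64
32  0  0

Derivation:
Slide left:
row 0: [0, 0, 0] -> [0, 0, 0]
row 1: [32, 2, 64] -> [32, 2, 64]
row 2: [0, 0, 32] -> [32, 0, 0]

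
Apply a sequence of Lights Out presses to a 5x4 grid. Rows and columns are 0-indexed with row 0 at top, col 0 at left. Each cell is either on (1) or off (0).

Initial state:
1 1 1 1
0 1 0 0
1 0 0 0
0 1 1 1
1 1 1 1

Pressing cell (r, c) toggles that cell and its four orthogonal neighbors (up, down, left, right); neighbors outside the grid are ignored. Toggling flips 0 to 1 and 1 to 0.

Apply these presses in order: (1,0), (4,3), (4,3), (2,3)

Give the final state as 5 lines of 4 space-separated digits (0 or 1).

Answer: 0 1 1 1
1 0 0 1
0 0 1 1
0 1 1 0
1 1 1 1

Derivation:
After press 1 at (1,0):
0 1 1 1
1 0 0 0
0 0 0 0
0 1 1 1
1 1 1 1

After press 2 at (4,3):
0 1 1 1
1 0 0 0
0 0 0 0
0 1 1 0
1 1 0 0

After press 3 at (4,3):
0 1 1 1
1 0 0 0
0 0 0 0
0 1 1 1
1 1 1 1

After press 4 at (2,3):
0 1 1 1
1 0 0 1
0 0 1 1
0 1 1 0
1 1 1 1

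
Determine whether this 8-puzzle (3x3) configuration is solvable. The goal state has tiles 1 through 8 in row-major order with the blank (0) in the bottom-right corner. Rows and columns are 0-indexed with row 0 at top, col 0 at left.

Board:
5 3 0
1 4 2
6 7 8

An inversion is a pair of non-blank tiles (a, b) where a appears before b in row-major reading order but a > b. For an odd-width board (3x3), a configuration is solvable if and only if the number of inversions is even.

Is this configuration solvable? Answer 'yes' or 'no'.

Inversions (pairs i<j in row-major order where tile[i] > tile[j] > 0): 7
7 is odd, so the puzzle is not solvable.

Answer: no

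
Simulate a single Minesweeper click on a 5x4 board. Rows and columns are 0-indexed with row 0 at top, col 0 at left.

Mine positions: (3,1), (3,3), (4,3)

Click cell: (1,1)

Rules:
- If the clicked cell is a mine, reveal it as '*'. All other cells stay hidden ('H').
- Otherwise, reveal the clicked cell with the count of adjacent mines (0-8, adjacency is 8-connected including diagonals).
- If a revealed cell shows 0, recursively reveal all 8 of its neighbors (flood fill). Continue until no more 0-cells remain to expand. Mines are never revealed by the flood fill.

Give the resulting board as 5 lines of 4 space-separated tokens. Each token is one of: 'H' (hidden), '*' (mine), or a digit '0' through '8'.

0 0 0 0
0 0 0 0
1 1 2 1
H H H H
H H H H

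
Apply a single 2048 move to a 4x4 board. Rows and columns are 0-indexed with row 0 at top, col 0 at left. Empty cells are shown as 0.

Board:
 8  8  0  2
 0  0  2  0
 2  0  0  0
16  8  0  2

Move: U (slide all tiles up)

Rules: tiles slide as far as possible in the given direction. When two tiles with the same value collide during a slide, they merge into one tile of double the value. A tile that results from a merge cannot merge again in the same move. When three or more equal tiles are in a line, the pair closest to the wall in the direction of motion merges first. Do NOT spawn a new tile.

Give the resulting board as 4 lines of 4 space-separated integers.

Answer:  8 16  2  4
 2  0  0  0
16  0  0  0
 0  0  0  0

Derivation:
Slide up:
col 0: [8, 0, 2, 16] -> [8, 2, 16, 0]
col 1: [8, 0, 0, 8] -> [16, 0, 0, 0]
col 2: [0, 2, 0, 0] -> [2, 0, 0, 0]
col 3: [2, 0, 0, 2] -> [4, 0, 0, 0]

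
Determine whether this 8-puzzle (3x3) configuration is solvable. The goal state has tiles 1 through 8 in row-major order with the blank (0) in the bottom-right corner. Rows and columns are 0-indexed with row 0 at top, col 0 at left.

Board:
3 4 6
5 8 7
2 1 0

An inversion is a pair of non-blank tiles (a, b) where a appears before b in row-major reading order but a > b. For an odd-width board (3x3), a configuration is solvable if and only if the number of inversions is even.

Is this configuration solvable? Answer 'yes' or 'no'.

Inversions (pairs i<j in row-major order where tile[i] > tile[j] > 0): 15
15 is odd, so the puzzle is not solvable.

Answer: no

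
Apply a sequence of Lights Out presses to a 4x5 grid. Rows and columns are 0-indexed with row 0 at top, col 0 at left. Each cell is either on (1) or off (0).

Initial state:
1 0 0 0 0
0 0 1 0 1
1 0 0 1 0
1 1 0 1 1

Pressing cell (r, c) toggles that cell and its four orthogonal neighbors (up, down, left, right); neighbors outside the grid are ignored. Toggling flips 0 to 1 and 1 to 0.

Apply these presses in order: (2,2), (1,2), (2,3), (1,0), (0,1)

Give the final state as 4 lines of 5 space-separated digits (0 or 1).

Answer: 1 1 0 0 0
1 1 1 0 1
0 1 1 1 1
1 1 1 0 1

Derivation:
After press 1 at (2,2):
1 0 0 0 0
0 0 0 0 1
1 1 1 0 0
1 1 1 1 1

After press 2 at (1,2):
1 0 1 0 0
0 1 1 1 1
1 1 0 0 0
1 1 1 1 1

After press 3 at (2,3):
1 0 1 0 0
0 1 1 0 1
1 1 1 1 1
1 1 1 0 1

After press 4 at (1,0):
0 0 1 0 0
1 0 1 0 1
0 1 1 1 1
1 1 1 0 1

After press 5 at (0,1):
1 1 0 0 0
1 1 1 0 1
0 1 1 1 1
1 1 1 0 1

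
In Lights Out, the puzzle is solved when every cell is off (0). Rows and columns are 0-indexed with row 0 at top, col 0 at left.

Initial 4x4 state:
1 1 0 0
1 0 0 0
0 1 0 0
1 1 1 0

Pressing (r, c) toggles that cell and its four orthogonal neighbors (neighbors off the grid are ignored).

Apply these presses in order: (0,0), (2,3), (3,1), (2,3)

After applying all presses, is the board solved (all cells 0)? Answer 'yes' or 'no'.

After press 1 at (0,0):
0 0 0 0
0 0 0 0
0 1 0 0
1 1 1 0

After press 2 at (2,3):
0 0 0 0
0 0 0 1
0 1 1 1
1 1 1 1

After press 3 at (3,1):
0 0 0 0
0 0 0 1
0 0 1 1
0 0 0 1

After press 4 at (2,3):
0 0 0 0
0 0 0 0
0 0 0 0
0 0 0 0

Lights still on: 0

Answer: yes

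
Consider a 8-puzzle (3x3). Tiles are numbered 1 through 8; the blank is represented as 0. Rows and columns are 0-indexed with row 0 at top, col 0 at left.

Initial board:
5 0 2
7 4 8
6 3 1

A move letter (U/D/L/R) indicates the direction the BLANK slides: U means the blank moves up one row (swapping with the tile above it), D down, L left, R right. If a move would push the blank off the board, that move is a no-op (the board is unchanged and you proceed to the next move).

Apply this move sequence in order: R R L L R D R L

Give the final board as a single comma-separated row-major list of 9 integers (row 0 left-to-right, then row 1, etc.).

Answer: 5, 4, 2, 7, 0, 8, 6, 3, 1

Derivation:
After move 1 (R):
5 2 0
7 4 8
6 3 1

After move 2 (R):
5 2 0
7 4 8
6 3 1

After move 3 (L):
5 0 2
7 4 8
6 3 1

After move 4 (L):
0 5 2
7 4 8
6 3 1

After move 5 (R):
5 0 2
7 4 8
6 3 1

After move 6 (D):
5 4 2
7 0 8
6 3 1

After move 7 (R):
5 4 2
7 8 0
6 3 1

After move 8 (L):
5 4 2
7 0 8
6 3 1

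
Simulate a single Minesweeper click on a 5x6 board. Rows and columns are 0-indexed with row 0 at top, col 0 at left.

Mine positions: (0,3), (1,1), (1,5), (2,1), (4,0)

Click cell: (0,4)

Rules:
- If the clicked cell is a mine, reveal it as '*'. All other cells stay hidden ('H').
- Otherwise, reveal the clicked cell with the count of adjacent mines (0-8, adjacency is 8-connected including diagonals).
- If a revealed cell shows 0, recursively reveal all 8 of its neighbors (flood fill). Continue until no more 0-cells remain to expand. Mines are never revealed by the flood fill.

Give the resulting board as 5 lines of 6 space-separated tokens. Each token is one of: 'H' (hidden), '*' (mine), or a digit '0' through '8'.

H H H H 2 H
H H H H H H
H H H H H H
H H H H H H
H H H H H H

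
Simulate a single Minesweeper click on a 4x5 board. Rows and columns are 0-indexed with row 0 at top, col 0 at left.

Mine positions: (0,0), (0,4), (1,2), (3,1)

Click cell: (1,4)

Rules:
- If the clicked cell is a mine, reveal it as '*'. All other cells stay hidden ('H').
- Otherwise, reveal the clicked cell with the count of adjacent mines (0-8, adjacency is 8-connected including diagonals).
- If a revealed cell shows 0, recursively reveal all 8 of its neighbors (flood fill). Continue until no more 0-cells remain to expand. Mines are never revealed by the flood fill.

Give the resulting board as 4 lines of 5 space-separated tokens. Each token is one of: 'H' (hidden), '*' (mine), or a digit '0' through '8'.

H H H H H
H H H H 1
H H H H H
H H H H H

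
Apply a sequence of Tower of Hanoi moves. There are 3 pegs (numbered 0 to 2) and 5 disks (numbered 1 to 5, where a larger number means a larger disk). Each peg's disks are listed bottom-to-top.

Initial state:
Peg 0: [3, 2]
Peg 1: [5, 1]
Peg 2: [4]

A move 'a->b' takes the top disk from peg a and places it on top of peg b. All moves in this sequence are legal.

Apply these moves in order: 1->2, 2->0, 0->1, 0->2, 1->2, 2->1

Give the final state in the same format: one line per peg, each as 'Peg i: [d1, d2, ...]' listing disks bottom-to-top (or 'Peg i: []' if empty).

Answer: Peg 0: [3]
Peg 1: [5, 1]
Peg 2: [4, 2]

Derivation:
After move 1 (1->2):
Peg 0: [3, 2]
Peg 1: [5]
Peg 2: [4, 1]

After move 2 (2->0):
Peg 0: [3, 2, 1]
Peg 1: [5]
Peg 2: [4]

After move 3 (0->1):
Peg 0: [3, 2]
Peg 1: [5, 1]
Peg 2: [4]

After move 4 (0->2):
Peg 0: [3]
Peg 1: [5, 1]
Peg 2: [4, 2]

After move 5 (1->2):
Peg 0: [3]
Peg 1: [5]
Peg 2: [4, 2, 1]

After move 6 (2->1):
Peg 0: [3]
Peg 1: [5, 1]
Peg 2: [4, 2]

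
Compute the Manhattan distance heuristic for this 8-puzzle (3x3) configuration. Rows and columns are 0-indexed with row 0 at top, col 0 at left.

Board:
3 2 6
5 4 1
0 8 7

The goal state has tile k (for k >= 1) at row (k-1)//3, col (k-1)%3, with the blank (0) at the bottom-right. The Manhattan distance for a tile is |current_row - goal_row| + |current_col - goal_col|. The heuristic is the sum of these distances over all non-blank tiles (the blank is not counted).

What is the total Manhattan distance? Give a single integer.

Tile 3: (0,0)->(0,2) = 2
Tile 2: (0,1)->(0,1) = 0
Tile 6: (0,2)->(1,2) = 1
Tile 5: (1,0)->(1,1) = 1
Tile 4: (1,1)->(1,0) = 1
Tile 1: (1,2)->(0,0) = 3
Tile 8: (2,1)->(2,1) = 0
Tile 7: (2,2)->(2,0) = 2
Sum: 2 + 0 + 1 + 1 + 1 + 3 + 0 + 2 = 10

Answer: 10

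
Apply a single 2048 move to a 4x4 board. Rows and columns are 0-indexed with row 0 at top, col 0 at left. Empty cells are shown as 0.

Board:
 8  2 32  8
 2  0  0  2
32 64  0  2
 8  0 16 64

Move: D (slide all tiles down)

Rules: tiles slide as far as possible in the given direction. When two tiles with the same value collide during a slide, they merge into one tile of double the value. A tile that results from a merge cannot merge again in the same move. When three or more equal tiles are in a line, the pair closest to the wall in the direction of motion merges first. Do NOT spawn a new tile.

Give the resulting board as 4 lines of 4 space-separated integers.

Answer:  8  0  0  0
 2  0  0  8
32  2 32  4
 8 64 16 64

Derivation:
Slide down:
col 0: [8, 2, 32, 8] -> [8, 2, 32, 8]
col 1: [2, 0, 64, 0] -> [0, 0, 2, 64]
col 2: [32, 0, 0, 16] -> [0, 0, 32, 16]
col 3: [8, 2, 2, 64] -> [0, 8, 4, 64]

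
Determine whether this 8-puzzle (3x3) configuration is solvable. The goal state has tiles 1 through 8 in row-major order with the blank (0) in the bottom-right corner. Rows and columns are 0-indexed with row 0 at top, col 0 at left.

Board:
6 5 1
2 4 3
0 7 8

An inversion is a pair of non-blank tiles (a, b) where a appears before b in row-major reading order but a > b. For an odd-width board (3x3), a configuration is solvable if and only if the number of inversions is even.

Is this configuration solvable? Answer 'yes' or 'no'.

Inversions (pairs i<j in row-major order where tile[i] > tile[j] > 0): 10
10 is even, so the puzzle is solvable.

Answer: yes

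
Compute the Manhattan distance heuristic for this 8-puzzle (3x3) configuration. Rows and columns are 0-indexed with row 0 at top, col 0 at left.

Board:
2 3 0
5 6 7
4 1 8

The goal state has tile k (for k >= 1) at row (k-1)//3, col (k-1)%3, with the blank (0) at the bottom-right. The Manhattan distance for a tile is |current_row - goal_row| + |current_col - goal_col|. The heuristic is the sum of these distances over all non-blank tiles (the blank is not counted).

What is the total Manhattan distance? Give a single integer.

Answer: 12

Derivation:
Tile 2: at (0,0), goal (0,1), distance |0-0|+|0-1| = 1
Tile 3: at (0,1), goal (0,2), distance |0-0|+|1-2| = 1
Tile 5: at (1,0), goal (1,1), distance |1-1|+|0-1| = 1
Tile 6: at (1,1), goal (1,2), distance |1-1|+|1-2| = 1
Tile 7: at (1,2), goal (2,0), distance |1-2|+|2-0| = 3
Tile 4: at (2,0), goal (1,0), distance |2-1|+|0-0| = 1
Tile 1: at (2,1), goal (0,0), distance |2-0|+|1-0| = 3
Tile 8: at (2,2), goal (2,1), distance |2-2|+|2-1| = 1
Sum: 1 + 1 + 1 + 1 + 3 + 1 + 3 + 1 = 12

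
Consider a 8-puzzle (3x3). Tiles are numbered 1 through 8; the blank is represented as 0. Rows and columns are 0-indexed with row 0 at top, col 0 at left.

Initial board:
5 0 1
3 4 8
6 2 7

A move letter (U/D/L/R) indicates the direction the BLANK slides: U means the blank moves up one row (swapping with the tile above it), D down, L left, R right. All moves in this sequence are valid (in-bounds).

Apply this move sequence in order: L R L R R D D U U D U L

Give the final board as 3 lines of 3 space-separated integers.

Answer: 5 0 1
3 4 8
6 2 7

Derivation:
After move 1 (L):
0 5 1
3 4 8
6 2 7

After move 2 (R):
5 0 1
3 4 8
6 2 7

After move 3 (L):
0 5 1
3 4 8
6 2 7

After move 4 (R):
5 0 1
3 4 8
6 2 7

After move 5 (R):
5 1 0
3 4 8
6 2 7

After move 6 (D):
5 1 8
3 4 0
6 2 7

After move 7 (D):
5 1 8
3 4 7
6 2 0

After move 8 (U):
5 1 8
3 4 0
6 2 7

After move 9 (U):
5 1 0
3 4 8
6 2 7

After move 10 (D):
5 1 8
3 4 0
6 2 7

After move 11 (U):
5 1 0
3 4 8
6 2 7

After move 12 (L):
5 0 1
3 4 8
6 2 7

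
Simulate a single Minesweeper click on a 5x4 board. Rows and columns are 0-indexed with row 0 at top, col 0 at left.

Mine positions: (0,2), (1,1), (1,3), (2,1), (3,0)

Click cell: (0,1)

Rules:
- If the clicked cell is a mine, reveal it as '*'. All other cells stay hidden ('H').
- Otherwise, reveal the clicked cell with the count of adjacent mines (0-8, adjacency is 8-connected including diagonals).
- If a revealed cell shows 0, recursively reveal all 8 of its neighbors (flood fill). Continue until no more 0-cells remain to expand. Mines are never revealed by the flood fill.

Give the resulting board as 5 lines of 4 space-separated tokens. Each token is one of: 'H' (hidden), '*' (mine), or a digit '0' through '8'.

H 2 H H
H H H H
H H H H
H H H H
H H H H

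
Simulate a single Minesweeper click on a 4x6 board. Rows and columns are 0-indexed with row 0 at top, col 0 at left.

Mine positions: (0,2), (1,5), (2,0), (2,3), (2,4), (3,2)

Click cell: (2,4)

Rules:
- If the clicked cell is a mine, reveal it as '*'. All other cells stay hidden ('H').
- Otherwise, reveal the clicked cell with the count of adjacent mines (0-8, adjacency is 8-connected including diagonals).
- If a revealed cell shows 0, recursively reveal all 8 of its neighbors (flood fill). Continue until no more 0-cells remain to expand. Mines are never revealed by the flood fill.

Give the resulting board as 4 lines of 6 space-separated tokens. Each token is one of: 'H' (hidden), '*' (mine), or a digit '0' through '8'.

H H H H H H
H H H H H H
H H H H * H
H H H H H H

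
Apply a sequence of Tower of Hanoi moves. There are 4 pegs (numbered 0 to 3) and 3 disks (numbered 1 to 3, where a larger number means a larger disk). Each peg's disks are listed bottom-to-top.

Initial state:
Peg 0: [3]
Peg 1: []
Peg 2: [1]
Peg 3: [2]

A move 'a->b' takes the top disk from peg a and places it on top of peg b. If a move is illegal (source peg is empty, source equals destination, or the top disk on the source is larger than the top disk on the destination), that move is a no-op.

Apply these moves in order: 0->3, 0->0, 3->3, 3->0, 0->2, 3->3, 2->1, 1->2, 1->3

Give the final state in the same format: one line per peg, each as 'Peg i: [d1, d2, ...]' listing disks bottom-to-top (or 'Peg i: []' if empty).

Answer: Peg 0: [3, 2]
Peg 1: []
Peg 2: [1]
Peg 3: []

Derivation:
After move 1 (0->3):
Peg 0: [3]
Peg 1: []
Peg 2: [1]
Peg 3: [2]

After move 2 (0->0):
Peg 0: [3]
Peg 1: []
Peg 2: [1]
Peg 3: [2]

After move 3 (3->3):
Peg 0: [3]
Peg 1: []
Peg 2: [1]
Peg 3: [2]

After move 4 (3->0):
Peg 0: [3, 2]
Peg 1: []
Peg 2: [1]
Peg 3: []

After move 5 (0->2):
Peg 0: [3, 2]
Peg 1: []
Peg 2: [1]
Peg 3: []

After move 6 (3->3):
Peg 0: [3, 2]
Peg 1: []
Peg 2: [1]
Peg 3: []

After move 7 (2->1):
Peg 0: [3, 2]
Peg 1: [1]
Peg 2: []
Peg 3: []

After move 8 (1->2):
Peg 0: [3, 2]
Peg 1: []
Peg 2: [1]
Peg 3: []

After move 9 (1->3):
Peg 0: [3, 2]
Peg 1: []
Peg 2: [1]
Peg 3: []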